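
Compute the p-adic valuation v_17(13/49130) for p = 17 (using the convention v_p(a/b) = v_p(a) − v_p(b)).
v_17(13/49130) = -3

Factor powers of 17 from the numerator and denominator of the reduced fraction: 13 = 17^0 · 13 and 49130 = 17^3 · 10. Apply v_p(a/b) = v_p(a) − v_p(b): v_17(13/49130) = 0 − 3 = -3.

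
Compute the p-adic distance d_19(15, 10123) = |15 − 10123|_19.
d_19(15, 10123) = 1/361

Step 1 — x − y = 15 − 10123 = -10108. Step 2 — v_19(-10108) = 2 (factor: -10108 = −(19^2 · 28); the sign does not affect v_p). Step 3 — |x − y|_19 = 19^{-2} = 1/361.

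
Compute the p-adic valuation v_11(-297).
v_11(-297) = 1

v_11(n) is the largest exponent k such that 11^k divides n. Factor out: -297 = -11^1 · 27. (Sign doesn't affect v_p.) So v_11(-297) = 1.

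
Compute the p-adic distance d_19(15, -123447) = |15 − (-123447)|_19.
d_19(15, -123447) = 1/6859

Step 1 — x − y = 15 − (-123447) = 123462. Step 2 — v_19(123462) = 3 (factor: 123462 = (19^3 · 18); the sign does not affect v_p). Step 3 — |x − y|_19 = 19^{-3} = 1/6859.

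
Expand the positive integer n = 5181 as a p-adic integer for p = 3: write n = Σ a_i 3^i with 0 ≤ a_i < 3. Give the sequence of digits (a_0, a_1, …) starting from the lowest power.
(a_0, a_1, …) = (0, 2, 2, 2, 0, 0, 1, 2)

Repeated division by 3 gives the digits low-to-high: 5181 = 2·3^1 + 2·3^2 + 2·3^3 + 1·3^6 + 2·3^7. Digit sequence: (0, 2, 2, 2, 0, 0, 1, 2).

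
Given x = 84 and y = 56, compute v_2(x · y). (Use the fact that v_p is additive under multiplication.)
v_2(4704) = 5

v_p(x) = 2 (factor: 84 = 2^2 · 21); v_p(y) = 3 (factor: 56 = 2^3 · 7). Additivity: v_p(xy) = v_p(x) + v_p(y) = 2 + 3 = 5. (Direct check: xy = 4704 = 2^5 · (147).)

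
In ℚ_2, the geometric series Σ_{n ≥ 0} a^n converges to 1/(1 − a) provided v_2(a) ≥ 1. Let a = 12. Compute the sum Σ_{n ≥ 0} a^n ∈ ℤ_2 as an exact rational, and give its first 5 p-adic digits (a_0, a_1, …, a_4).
Σ a^n = 1/(1 − a) = -1/11;  first 5 digits = (1, 0, 1, 1, 1)

v_2(a) = 2 ≥ 1, so the series converges in ℤ_2 to 1/(1 − a) = 1/(1 − 12) = -1/11. Expand this rational in ℤ_2: compute digits iteratively via d_i = x_i mod 2, x_{i+1} = (x_i − d_i)/2. The first 5 digits are (1, 0, 1, 1, 1).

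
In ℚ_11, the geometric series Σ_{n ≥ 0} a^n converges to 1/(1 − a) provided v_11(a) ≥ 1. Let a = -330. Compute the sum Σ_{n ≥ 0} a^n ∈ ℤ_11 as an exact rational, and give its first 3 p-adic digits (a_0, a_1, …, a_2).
Σ a^n = 1/(1 − a) = 1/331;  first 3 digits = (1, 3, 6)

v_11(a) = 1 ≥ 1, so the series converges in ℤ_11 to 1/(1 − a) = 1/(1 − (-330)) = 1/331. Expand this rational in ℤ_11: compute digits iteratively via d_i = x_i mod 11, x_{i+1} = (x_i − d_i)/11. The first 3 digits are (1, 3, 6).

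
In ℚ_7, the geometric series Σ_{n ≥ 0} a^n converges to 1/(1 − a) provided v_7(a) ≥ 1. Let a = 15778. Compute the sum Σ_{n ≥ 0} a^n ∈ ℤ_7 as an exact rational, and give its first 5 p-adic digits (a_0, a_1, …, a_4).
Σ a^n = 1/(1 − a) = -1/15777;  first 5 digits = (1, 0, 0, 4, 6)

v_7(a) = 3 ≥ 1, so the series converges in ℤ_7 to 1/(1 − a) = 1/(1 − 15778) = -1/15777. Expand this rational in ℤ_7: compute digits iteratively via d_i = x_i mod 7, x_{i+1} = (x_i − d_i)/7. The first 5 digits are (1, 0, 0, 4, 6).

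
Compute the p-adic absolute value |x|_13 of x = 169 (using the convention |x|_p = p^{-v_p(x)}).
|169|_13 = 1/169

Step 1 — compute v_13(x) by factoring powers of 13 out of the numerator and denominator: v_13(169) = 2. Step 2 — apply |x|_p = p^{-v_p(x)} = 13^{-2} = 1/169.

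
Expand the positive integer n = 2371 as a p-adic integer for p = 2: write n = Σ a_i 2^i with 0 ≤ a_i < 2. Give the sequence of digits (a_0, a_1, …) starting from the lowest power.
(a_0, a_1, …) = (1, 1, 0, 0, 0, 0, 1, 0, 1, 0, 0, 1)

Repeated division by 2 gives the digits low-to-high: 2371 = 1 + 1·2^1 + 1·2^6 + 1·2^8 + 1·2^11. Digit sequence: (1, 1, 0, 0, 0, 0, 1, 0, 1, 0, 0, 1).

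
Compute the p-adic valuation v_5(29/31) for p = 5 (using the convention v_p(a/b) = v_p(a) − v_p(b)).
v_5(29/31) = 0

Factor powers of 5 from the numerator and denominator of the reduced fraction: 29 = 5^0 · 29 and 31 = 5^0 · 31. Apply v_p(a/b) = v_p(a) − v_p(b): v_5(29/31) = 0 − 0 = 0.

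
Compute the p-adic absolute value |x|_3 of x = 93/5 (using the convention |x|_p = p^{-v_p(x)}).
|93/5|_3 = 1/3

Step 1 — compute v_3(x) by factoring powers of 3 out of the numerator and denominator: v_3(93/5) = 1. Step 2 — apply |x|_p = p^{-v_p(x)} = 3^{-1} = 1/3.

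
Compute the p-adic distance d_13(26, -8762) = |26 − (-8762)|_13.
d_13(26, -8762) = 1/2197

Step 1 — x − y = 26 − (-8762) = 8788. Step 2 — v_13(8788) = 3 (factor: 8788 = (13^3 · 4); the sign does not affect v_p). Step 3 — |x − y|_13 = 13^{-3} = 1/2197.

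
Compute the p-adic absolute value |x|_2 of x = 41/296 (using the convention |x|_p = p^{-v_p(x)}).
|41/296|_2 = 8

Step 1 — compute v_2(x) by factoring powers of 2 out of the numerator and denominator: v_2(41/296) = -3. Step 2 — apply |x|_p = p^{-v_p(x)} = 2^{3} = 8.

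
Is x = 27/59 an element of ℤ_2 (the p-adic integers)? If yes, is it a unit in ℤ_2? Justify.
x ∈ ℤ_2^× (unit); v_2(x) = 0

ℤ_2 = {x ∈ ℚ_2 : v_2(x) ≥ 0} and ℤ_2^× = {x ∈ ℤ_2 : v_2(x) = 0}. Here v_2(27/59) = v_2(num) − v_2(den) = 0; compare against these criteria.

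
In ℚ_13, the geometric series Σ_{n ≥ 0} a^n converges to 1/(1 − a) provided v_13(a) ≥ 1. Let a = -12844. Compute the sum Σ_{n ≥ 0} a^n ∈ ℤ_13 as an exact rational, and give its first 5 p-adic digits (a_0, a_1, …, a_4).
Σ a^n = 1/(1 − a) = 1/12845;  first 5 digits = (1, 0, 2, 7, 3)

v_13(a) = 2 ≥ 1, so the series converges in ℤ_13 to 1/(1 − a) = 1/(1 − (-12844)) = 1/12845. Expand this rational in ℤ_13: compute digits iteratively via d_i = x_i mod 13, x_{i+1} = (x_i − d_i)/13. The first 5 digits are (1, 0, 2, 7, 3).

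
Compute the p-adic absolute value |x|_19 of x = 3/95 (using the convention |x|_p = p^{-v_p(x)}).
|3/95|_19 = 19

Step 1 — compute v_19(x) by factoring powers of 19 out of the numerator and denominator: v_19(3/95) = -1. Step 2 — apply |x|_p = p^{-v_p(x)} = 19^{1} = 19.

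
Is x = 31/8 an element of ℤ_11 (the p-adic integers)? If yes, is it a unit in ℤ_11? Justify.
x ∈ ℤ_11^× (unit); v_11(x) = 0

ℤ_11 = {x ∈ ℚ_11 : v_11(x) ≥ 0} and ℤ_11^× = {x ∈ ℤ_11 : v_11(x) = 0}. Here v_11(31/8) = v_11(num) − v_11(den) = 0; compare against these criteria.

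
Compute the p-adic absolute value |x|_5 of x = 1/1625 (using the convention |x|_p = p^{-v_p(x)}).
|1/1625|_5 = 125

Step 1 — compute v_5(x) by factoring powers of 5 out of the numerator and denominator: v_5(1/1625) = -3. Step 2 — apply |x|_p = p^{-v_p(x)} = 5^{3} = 125.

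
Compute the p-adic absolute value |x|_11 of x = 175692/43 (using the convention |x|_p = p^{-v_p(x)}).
|175692/43|_11 = 1/14641

Step 1 — compute v_11(x) by factoring powers of 11 out of the numerator and denominator: v_11(175692/43) = 4. Step 2 — apply |x|_p = p^{-v_p(x)} = 11^{-4} = 1/14641.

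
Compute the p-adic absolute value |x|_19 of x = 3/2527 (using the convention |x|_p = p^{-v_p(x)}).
|3/2527|_19 = 361

Step 1 — compute v_19(x) by factoring powers of 19 out of the numerator and denominator: v_19(3/2527) = -2. Step 2 — apply |x|_p = p^{-v_p(x)} = 19^{2} = 361.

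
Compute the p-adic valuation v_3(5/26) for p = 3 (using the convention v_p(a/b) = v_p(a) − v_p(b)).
v_3(5/26) = 0

Factor powers of 3 from the numerator and denominator of the reduced fraction: 5 = 3^0 · 5 and 26 = 3^0 · 26. Apply v_p(a/b) = v_p(a) − v_p(b): v_3(5/26) = 0 − 0 = 0.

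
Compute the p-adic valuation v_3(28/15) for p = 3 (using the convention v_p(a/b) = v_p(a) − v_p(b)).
v_3(28/15) = -1

Factor powers of 3 from the numerator and denominator of the reduced fraction: 28 = 3^0 · 28 and 15 = 3^1 · 5. Apply v_p(a/b) = v_p(a) − v_p(b): v_3(28/15) = 0 − 1 = -1.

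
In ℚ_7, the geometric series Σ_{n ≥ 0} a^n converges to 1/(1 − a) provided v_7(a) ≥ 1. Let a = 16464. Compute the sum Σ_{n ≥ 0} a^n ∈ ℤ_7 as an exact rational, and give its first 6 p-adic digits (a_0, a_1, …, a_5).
Σ a^n = 1/(1 − a) = -1/16463;  first 6 digits = (1, 0, 0, 6, 6, 0)

v_7(a) = 3 ≥ 1, so the series converges in ℤ_7 to 1/(1 − a) = 1/(1 − 16464) = -1/16463. Expand this rational in ℤ_7: compute digits iteratively via d_i = x_i mod 7, x_{i+1} = (x_i − d_i)/7. The first 6 digits are (1, 0, 0, 6, 6, 0).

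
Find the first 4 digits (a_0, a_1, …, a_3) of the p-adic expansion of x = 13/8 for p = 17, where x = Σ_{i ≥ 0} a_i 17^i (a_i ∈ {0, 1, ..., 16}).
(a_0, …, a_3) = (8, 6, 6, 6)

v_17(13/8) = 0 (numerator and denominator both coprime to 17), so x ∈ ℤ_17^×. Compute digits iteratively via a_i = x_i mod 17, x_{i+1} = (x_i − a_i)/17, with x_0 = x:
  x_0 = 13/8;  a_0 = 8;  x_1 = (x_0 − 8)/17 = -3/8
  x_1 = -3/8;  a_1 = 6;  x_2 = (x_1 − 6)/17 = -3/8
  x_2 = -3/8;  a_2 = 6;  x_3 = (x_2 − 6)/17 = -3/8
  x_3 = -3/8;  a_3 = 6;  x_4 = (x_3 − 6)/17 = -3/8
Digits: (8, 6, 6, 6).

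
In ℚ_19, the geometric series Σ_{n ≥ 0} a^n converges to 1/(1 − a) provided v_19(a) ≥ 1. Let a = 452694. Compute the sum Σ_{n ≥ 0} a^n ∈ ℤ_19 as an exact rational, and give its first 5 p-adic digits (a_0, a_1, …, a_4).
Σ a^n = 1/(1 − a) = -1/452693;  first 5 digits = (1, 0, 0, 9, 3)

v_19(a) = 3 ≥ 1, so the series converges in ℤ_19 to 1/(1 − a) = 1/(1 − 452694) = -1/452693. Expand this rational in ℤ_19: compute digits iteratively via d_i = x_i mod 19, x_{i+1} = (x_i − d_i)/19. The first 5 digits are (1, 0, 0, 9, 3).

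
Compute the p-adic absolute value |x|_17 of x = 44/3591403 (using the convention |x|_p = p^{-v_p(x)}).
|44/3591403|_17 = 83521

Step 1 — compute v_17(x) by factoring powers of 17 out of the numerator and denominator: v_17(44/3591403) = -4. Step 2 — apply |x|_p = p^{-v_p(x)} = 17^{4} = 83521.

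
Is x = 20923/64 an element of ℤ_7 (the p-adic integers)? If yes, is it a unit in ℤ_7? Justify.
x ∈ ℤ_7 but not a unit; v_7(x) = 3 > 0

ℤ_7 = {x ∈ ℚ_7 : v_7(x) ≥ 0} and ℤ_7^× = {x ∈ ℤ_7 : v_7(x) = 0}. Here v_7(20923/64) = v_7(num) − v_7(den) = 3; compare against these criteria.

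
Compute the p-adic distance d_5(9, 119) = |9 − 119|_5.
d_5(9, 119) = 1/5

Step 1 — x − y = 9 − 119 = -110. Step 2 — v_5(-110) = 1 (factor: -110 = −(5^1 · 22); the sign does not affect v_p). Step 3 — |x − y|_5 = 5^{-1} = 1/5.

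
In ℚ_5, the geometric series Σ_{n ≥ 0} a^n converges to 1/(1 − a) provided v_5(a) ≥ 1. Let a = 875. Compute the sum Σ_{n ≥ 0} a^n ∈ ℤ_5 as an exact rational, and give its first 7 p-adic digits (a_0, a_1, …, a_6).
Σ a^n = 1/(1 − a) = -1/874;  first 7 digits = (1, 0, 0, 2, 1, 0, 4)

v_5(a) = 3 ≥ 1, so the series converges in ℤ_5 to 1/(1 − a) = 1/(1 − 875) = -1/874. Expand this rational in ℤ_5: compute digits iteratively via d_i = x_i mod 5, x_{i+1} = (x_i − d_i)/5. The first 7 digits are (1, 0, 0, 2, 1, 0, 4).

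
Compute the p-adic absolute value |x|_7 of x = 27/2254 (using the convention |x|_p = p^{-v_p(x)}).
|27/2254|_7 = 49

Step 1 — compute v_7(x) by factoring powers of 7 out of the numerator and denominator: v_7(27/2254) = -2. Step 2 — apply |x|_p = p^{-v_p(x)} = 7^{2} = 49.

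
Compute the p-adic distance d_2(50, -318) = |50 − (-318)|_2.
d_2(50, -318) = 1/16

Step 1 — x − y = 50 − (-318) = 368. Step 2 — v_2(368) = 4 (factor: 368 = (2^4 · 23); the sign does not affect v_p). Step 3 — |x − y|_2 = 2^{-4} = 1/16.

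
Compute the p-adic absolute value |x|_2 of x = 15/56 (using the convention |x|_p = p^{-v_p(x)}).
|15/56|_2 = 8

Step 1 — compute v_2(x) by factoring powers of 2 out of the numerator and denominator: v_2(15/56) = -3. Step 2 — apply |x|_p = p^{-v_p(x)} = 2^{3} = 8.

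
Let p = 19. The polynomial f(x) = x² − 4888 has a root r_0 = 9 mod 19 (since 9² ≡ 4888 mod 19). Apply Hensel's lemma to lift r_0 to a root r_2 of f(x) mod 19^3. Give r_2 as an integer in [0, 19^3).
r_2 = 6032 (mod 6859)

Hensel's recurrence: r_{i+1} = r_i − f(r_i)·(f′(r_i))^{-1} mod 19^{i+2}, with f′(x) = 2x. Iterate:
  r_0 = 9 (mod 19)
  r_1 = 256 (mod 361)
  r_2 = 6032 (mod 6859)
Final: r_2 = 6032, and one checks f(r_2) ≡ 0 mod 19^3.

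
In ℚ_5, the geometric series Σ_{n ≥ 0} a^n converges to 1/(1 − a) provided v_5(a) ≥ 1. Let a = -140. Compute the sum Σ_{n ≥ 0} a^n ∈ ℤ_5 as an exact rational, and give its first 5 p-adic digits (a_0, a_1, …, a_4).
Σ a^n = 1/(1 − a) = 1/141;  first 5 digits = (1, 2, 3, 3, 1)

v_5(a) = 1 ≥ 1, so the series converges in ℤ_5 to 1/(1 − a) = 1/(1 − (-140)) = 1/141. Expand this rational in ℤ_5: compute digits iteratively via d_i = x_i mod 5, x_{i+1} = (x_i − d_i)/5. The first 5 digits are (1, 2, 3, 3, 1).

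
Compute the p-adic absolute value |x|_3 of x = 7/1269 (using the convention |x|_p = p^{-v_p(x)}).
|7/1269|_3 = 27

Step 1 — compute v_3(x) by factoring powers of 3 out of the numerator and denominator: v_3(7/1269) = -3. Step 2 — apply |x|_p = p^{-v_p(x)} = 3^{3} = 27.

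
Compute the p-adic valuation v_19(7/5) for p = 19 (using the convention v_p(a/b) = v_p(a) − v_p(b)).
v_19(7/5) = 0

Factor powers of 19 from the numerator and denominator of the reduced fraction: 7 = 19^0 · 7 and 5 = 19^0 · 5. Apply v_p(a/b) = v_p(a) − v_p(b): v_19(7/5) = 0 − 0 = 0.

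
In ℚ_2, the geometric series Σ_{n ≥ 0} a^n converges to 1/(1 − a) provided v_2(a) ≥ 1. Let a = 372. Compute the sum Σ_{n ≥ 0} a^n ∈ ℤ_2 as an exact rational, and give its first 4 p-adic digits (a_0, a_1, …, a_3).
Σ a^n = 1/(1 − a) = -1/371;  first 4 digits = (1, 0, 1, 0)

v_2(a) = 2 ≥ 1, so the series converges in ℤ_2 to 1/(1 − a) = 1/(1 − 372) = -1/371. Expand this rational in ℤ_2: compute digits iteratively via d_i = x_i mod 2, x_{i+1} = (x_i − d_i)/2. The first 4 digits are (1, 0, 1, 0).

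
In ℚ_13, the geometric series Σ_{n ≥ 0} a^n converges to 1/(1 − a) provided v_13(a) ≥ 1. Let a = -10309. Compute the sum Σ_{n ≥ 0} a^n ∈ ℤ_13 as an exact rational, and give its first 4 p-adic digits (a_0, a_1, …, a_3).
Σ a^n = 1/(1 − a) = 1/10310;  first 4 digits = (1, 0, 4, 8)

v_13(a) = 2 ≥ 1, so the series converges in ℤ_13 to 1/(1 − a) = 1/(1 − (-10309)) = 1/10310. Expand this rational in ℤ_13: compute digits iteratively via d_i = x_i mod 13, x_{i+1} = (x_i − d_i)/13. The first 4 digits are (1, 0, 4, 8).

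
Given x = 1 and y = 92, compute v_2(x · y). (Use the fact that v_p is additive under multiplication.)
v_2(92) = 2

v_p(x) = 0 (factor: 1 = 2^0 · 1); v_p(y) = 2 (factor: 92 = 2^2 · 23). Additivity: v_p(xy) = v_p(x) + v_p(y) = 0 + 2 = 2. (Direct check: xy = 92 = 2^2 · (23).)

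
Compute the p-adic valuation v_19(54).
v_19(54) = 0

v_19(n) is the largest exponent k such that 19^k divides n. Factor out: 54 = 19^0 · 54. (Sign doesn't affect v_p.) So v_19(54) = 0.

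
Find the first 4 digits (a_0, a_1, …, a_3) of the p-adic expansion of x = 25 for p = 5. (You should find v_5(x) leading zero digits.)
(a_0, …, a_3) = (0, 0, 1, 0)

v_5(25) = 2, so a_0 = ... = a_1 = 0. Factor out: x = 5^2 · u with u = 1 a unit in ℤ_5. Expand u iteratively via a_{v+i} = u_i mod 5, u_{i+1} = (u_i − a_{v+i})/5:
  u_0 = 1;  a_2 = 1;  u_1 = (u_0 − 1)/5 = 0
  u_1 = 0;  a_3 = 0;  u_2 = (u_1 − 0)/5 = 0
Digits: (0, 0, 1, 0).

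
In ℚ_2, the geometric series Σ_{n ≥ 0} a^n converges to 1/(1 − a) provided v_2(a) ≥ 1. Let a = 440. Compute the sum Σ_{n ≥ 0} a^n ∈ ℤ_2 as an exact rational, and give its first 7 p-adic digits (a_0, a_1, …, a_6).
Σ a^n = 1/(1 − a) = -1/439;  first 7 digits = (1, 0, 0, 1, 1, 1, 1)

v_2(a) = 3 ≥ 1, so the series converges in ℤ_2 to 1/(1 − a) = 1/(1 − 440) = -1/439. Expand this rational in ℤ_2: compute digits iteratively via d_i = x_i mod 2, x_{i+1} = (x_i − d_i)/2. The first 7 digits are (1, 0, 0, 1, 1, 1, 1).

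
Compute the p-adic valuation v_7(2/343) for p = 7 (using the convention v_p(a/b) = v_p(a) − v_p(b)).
v_7(2/343) = -3

Factor powers of 7 from the numerator and denominator of the reduced fraction: 2 = 7^0 · 2 and 343 = 7^3 · 1. Apply v_p(a/b) = v_p(a) − v_p(b): v_7(2/343) = 0 − 3 = -3.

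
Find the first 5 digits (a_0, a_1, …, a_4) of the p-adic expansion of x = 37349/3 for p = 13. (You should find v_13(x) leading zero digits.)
(a_0, …, a_4) = (0, 0, 0, 10, 4)

v_13(37349/3) = 3, so a_0 = ... = a_2 = 0. Factor out: x = 13^3 · u with u = 17/3 a unit in ℤ_13. Expand u iteratively via a_{v+i} = u_i mod 13, u_{i+1} = (u_i − a_{v+i})/13:
  u_0 = 17/3;  a_3 = 10;  u_1 = (u_0 − 10)/13 = -1/3
  u_1 = -1/3;  a_4 = 4;  u_2 = (u_1 − 4)/13 = -1/3
Digits: (0, 0, 0, 10, 4).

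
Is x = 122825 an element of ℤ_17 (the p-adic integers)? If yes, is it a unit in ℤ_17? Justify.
x ∈ ℤ_17 but not a unit; v_17(x) = 3 > 0

ℤ_17 = {x ∈ ℚ_17 : v_17(x) ≥ 0} and ℤ_17^× = {x ∈ ℤ_17 : v_17(x) = 0}. Here v_17(122825) = v_17(num) − v_17(den) = 3; compare against these criteria.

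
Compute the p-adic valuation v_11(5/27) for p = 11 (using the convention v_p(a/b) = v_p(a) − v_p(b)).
v_11(5/27) = 0

Factor powers of 11 from the numerator and denominator of the reduced fraction: 5 = 11^0 · 5 and 27 = 11^0 · 27. Apply v_p(a/b) = v_p(a) − v_p(b): v_11(5/27) = 0 − 0 = 0.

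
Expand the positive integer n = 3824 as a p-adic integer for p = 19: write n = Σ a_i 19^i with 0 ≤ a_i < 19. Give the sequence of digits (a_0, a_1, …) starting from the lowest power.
(a_0, a_1, …) = (5, 11, 10)

Repeated division by 19 gives the digits low-to-high: 3824 = 5 + 11·19^1 + 10·19^2. Digit sequence: (5, 11, 10).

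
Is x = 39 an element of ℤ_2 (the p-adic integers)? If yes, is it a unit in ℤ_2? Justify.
x ∈ ℤ_2^× (unit); v_2(x) = 0

ℤ_2 = {x ∈ ℚ_2 : v_2(x) ≥ 0} and ℤ_2^× = {x ∈ ℤ_2 : v_2(x) = 0}. Here v_2(39) = v_2(num) − v_2(den) = 0; compare against these criteria.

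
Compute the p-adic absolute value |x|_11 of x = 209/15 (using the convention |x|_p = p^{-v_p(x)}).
|209/15|_11 = 1/11

Step 1 — compute v_11(x) by factoring powers of 11 out of the numerator and denominator: v_11(209/15) = 1. Step 2 — apply |x|_p = p^{-v_p(x)} = 11^{-1} = 1/11.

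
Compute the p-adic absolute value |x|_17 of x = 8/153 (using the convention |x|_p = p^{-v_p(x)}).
|8/153|_17 = 17

Step 1 — compute v_17(x) by factoring powers of 17 out of the numerator and denominator: v_17(8/153) = -1. Step 2 — apply |x|_p = p^{-v_p(x)} = 17^{1} = 17.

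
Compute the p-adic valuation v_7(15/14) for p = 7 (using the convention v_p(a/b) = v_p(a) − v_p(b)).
v_7(15/14) = -1

Factor powers of 7 from the numerator and denominator of the reduced fraction: 15 = 7^0 · 15 and 14 = 7^1 · 2. Apply v_p(a/b) = v_p(a) − v_p(b): v_7(15/14) = 0 − 1 = -1.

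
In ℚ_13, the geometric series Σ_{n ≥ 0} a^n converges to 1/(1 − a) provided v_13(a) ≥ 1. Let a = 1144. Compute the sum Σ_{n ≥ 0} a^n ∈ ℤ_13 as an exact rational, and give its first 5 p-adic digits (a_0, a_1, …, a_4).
Σ a^n = 1/(1 − a) = -1/1143;  first 5 digits = (1, 10, 2, 10, 1)

v_13(a) = 1 ≥ 1, so the series converges in ℤ_13 to 1/(1 − a) = 1/(1 − 1144) = -1/1143. Expand this rational in ℤ_13: compute digits iteratively via d_i = x_i mod 13, x_{i+1} = (x_i − d_i)/13. The first 5 digits are (1, 10, 2, 10, 1).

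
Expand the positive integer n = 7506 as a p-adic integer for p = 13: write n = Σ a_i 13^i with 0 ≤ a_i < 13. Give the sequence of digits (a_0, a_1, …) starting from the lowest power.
(a_0, a_1, …) = (5, 5, 5, 3)

Repeated division by 13 gives the digits low-to-high: 7506 = 5 + 5·13^1 + 5·13^2 + 3·13^3. Digit sequence: (5, 5, 5, 3).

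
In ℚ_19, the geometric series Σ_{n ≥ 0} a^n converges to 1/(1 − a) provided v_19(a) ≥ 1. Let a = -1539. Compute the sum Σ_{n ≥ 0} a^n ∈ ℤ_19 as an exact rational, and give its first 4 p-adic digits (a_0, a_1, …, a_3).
Σ a^n = 1/(1 − a) = 1/1540;  first 4 digits = (1, 14, 1, 11)

v_19(a) = 1 ≥ 1, so the series converges in ℤ_19 to 1/(1 − a) = 1/(1 − (-1539)) = 1/1540. Expand this rational in ℤ_19: compute digits iteratively via d_i = x_i mod 19, x_{i+1} = (x_i − d_i)/19. The first 4 digits are (1, 14, 1, 11).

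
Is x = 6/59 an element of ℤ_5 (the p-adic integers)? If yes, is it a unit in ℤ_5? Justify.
x ∈ ℤ_5^× (unit); v_5(x) = 0

ℤ_5 = {x ∈ ℚ_5 : v_5(x) ≥ 0} and ℤ_5^× = {x ∈ ℤ_5 : v_5(x) = 0}. Here v_5(6/59) = v_5(num) − v_5(den) = 0; compare against these criteria.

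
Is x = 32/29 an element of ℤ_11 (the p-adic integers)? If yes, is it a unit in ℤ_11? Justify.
x ∈ ℤ_11^× (unit); v_11(x) = 0

ℤ_11 = {x ∈ ℚ_11 : v_11(x) ≥ 0} and ℤ_11^× = {x ∈ ℤ_11 : v_11(x) = 0}. Here v_11(32/29) = v_11(num) − v_11(den) = 0; compare against these criteria.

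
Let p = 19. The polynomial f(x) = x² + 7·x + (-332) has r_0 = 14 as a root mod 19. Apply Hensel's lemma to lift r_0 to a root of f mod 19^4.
r_3 = 65944 (mod 130321)

Hensel: r_{i+1} = r_i − f(r_i)·(f′(r_i))^{-1} mod 19^{i+2}, f′(x) = 2x + 7. Iterate:
  r_0 = 14 (mod 19)
  r_1 = 242 (mod 361)
  r_2 = 4213 (mod 6859)
  r_3 = 65944 (mod 130321)
Final: r = 65944 satisfies f(r) ≡ 0 mod 19^4.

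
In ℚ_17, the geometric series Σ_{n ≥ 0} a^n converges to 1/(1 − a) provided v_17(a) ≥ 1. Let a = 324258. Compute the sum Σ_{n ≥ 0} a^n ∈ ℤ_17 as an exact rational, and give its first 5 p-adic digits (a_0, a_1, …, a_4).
Σ a^n = 1/(1 − a) = -1/324257;  first 5 digits = (1, 0, 0, 15, 3)

v_17(a) = 3 ≥ 1, so the series converges in ℤ_17 to 1/(1 − a) = 1/(1 − 324258) = -1/324257. Expand this rational in ℤ_17: compute digits iteratively via d_i = x_i mod 17, x_{i+1} = (x_i − d_i)/17. The first 5 digits are (1, 0, 0, 15, 3).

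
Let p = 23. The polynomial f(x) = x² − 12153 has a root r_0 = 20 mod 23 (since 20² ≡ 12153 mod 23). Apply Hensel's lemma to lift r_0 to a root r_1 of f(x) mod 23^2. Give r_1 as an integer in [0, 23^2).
r_1 = 89 (mod 529)

Hensel's recurrence: r_{i+1} = r_i − f(r_i)·(f′(r_i))^{-1} mod 23^{i+2}, with f′(x) = 2x. Iterate:
  r_0 = 20 (mod 23)
  r_1 = 89 (mod 529)
Final: r_1 = 89, and one checks f(r_1) ≡ 0 mod 23^2.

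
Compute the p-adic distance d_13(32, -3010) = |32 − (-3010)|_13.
d_13(32, -3010) = 1/169

Step 1 — x − y = 32 − (-3010) = 3042. Step 2 — v_13(3042) = 2 (factor: 3042 = (13^2 · 18); the sign does not affect v_p). Step 3 — |x − y|_13 = 13^{-2} = 1/169.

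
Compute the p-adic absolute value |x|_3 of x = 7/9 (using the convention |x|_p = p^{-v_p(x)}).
|7/9|_3 = 9

Step 1 — compute v_3(x) by factoring powers of 3 out of the numerator and denominator: v_3(7/9) = -2. Step 2 — apply |x|_p = p^{-v_p(x)} = 3^{2} = 9.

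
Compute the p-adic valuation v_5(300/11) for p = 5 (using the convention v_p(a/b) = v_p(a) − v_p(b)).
v_5(300/11) = 2

Factor powers of 5 from the numerator and denominator of the reduced fraction: 300 = 5^2 · 12 and 11 = 5^0 · 11. Apply v_p(a/b) = v_p(a) − v_p(b): v_5(300/11) = 2 − 0 = 2.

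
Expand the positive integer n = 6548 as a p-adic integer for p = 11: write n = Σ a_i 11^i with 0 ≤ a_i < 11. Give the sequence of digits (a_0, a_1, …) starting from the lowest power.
(a_0, a_1, …) = (3, 1, 10, 4)

Repeated division by 11 gives the digits low-to-high: 6548 = 3 + 1·11^1 + 10·11^2 + 4·11^3. Digit sequence: (3, 1, 10, 4).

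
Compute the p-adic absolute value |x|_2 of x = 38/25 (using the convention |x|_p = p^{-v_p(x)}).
|38/25|_2 = 1/2

Step 1 — compute v_2(x) by factoring powers of 2 out of the numerator and denominator: v_2(38/25) = 1. Step 2 — apply |x|_p = p^{-v_p(x)} = 2^{-1} = 1/2.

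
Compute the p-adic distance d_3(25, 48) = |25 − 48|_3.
d_3(25, 48) = 1

Step 1 — x − y = 25 − 48 = -23. Step 2 — v_3(-23) = 0 (factor: -23 = −(3^0 · 23); the sign does not affect v_p). Step 3 — |x − y|_3 = 3^{0} = 1.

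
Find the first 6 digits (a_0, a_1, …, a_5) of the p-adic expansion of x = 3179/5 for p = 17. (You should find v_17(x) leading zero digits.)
(a_0, …, a_5) = (0, 0, 9, 3, 10, 13)

v_17(3179/5) = 2, so a_0 = ... = a_1 = 0. Factor out: x = 17^2 · u with u = 11/5 a unit in ℤ_17. Expand u iteratively via a_{v+i} = u_i mod 17, u_{i+1} = (u_i − a_{v+i})/17:
  u_0 = 11/5;  a_2 = 9;  u_1 = (u_0 − 9)/17 = -2/5
  u_1 = -2/5;  a_3 = 3;  u_2 = (u_1 − 3)/17 = -1/5
  u_2 = -1/5;  a_4 = 10;  u_3 = (u_2 − 10)/17 = -3/5
  u_3 = -3/5;  a_5 = 13;  u_4 = (u_3 − 13)/17 = -4/5
Digits: (0, 0, 9, 3, 10, 13).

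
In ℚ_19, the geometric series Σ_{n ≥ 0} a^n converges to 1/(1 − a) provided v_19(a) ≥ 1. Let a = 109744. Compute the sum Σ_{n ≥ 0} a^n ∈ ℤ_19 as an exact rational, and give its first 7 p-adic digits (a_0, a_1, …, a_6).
Σ a^n = 1/(1 − a) = -1/109743;  first 7 digits = (1, 0, 0, 16, 0, 0, 9)

v_19(a) = 3 ≥ 1, so the series converges in ℤ_19 to 1/(1 − a) = 1/(1 − 109744) = -1/109743. Expand this rational in ℤ_19: compute digits iteratively via d_i = x_i mod 19, x_{i+1} = (x_i − d_i)/19. The first 7 digits are (1, 0, 0, 16, 0, 0, 9).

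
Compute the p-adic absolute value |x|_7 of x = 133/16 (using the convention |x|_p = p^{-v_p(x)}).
|133/16|_7 = 1/7

Step 1 — compute v_7(x) by factoring powers of 7 out of the numerator and denominator: v_7(133/16) = 1. Step 2 — apply |x|_p = p^{-v_p(x)} = 7^{-1} = 1/7.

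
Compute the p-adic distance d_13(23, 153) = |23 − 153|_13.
d_13(23, 153) = 1/13

Step 1 — x − y = 23 − 153 = -130. Step 2 — v_13(-130) = 1 (factor: -130 = −(13^1 · 10); the sign does not affect v_p). Step 3 — |x − y|_13 = 13^{-1} = 1/13.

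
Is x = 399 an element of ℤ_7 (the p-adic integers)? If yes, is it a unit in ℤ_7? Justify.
x ∈ ℤ_7 but not a unit; v_7(x) = 1 > 0

ℤ_7 = {x ∈ ℚ_7 : v_7(x) ≥ 0} and ℤ_7^× = {x ∈ ℤ_7 : v_7(x) = 0}. Here v_7(399) = v_7(num) − v_7(den) = 1; compare against these criteria.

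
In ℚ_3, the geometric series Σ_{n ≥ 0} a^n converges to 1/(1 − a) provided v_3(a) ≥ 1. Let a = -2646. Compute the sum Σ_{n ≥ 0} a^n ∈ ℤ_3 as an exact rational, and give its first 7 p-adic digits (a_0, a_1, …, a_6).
Σ a^n = 1/(1 − a) = 1/2647;  first 7 digits = (1, 0, 0, 1, 0, 1, 0)

v_3(a) = 3 ≥ 1, so the series converges in ℤ_3 to 1/(1 − a) = 1/(1 − (-2646)) = 1/2647. Expand this rational in ℤ_3: compute digits iteratively via d_i = x_i mod 3, x_{i+1} = (x_i − d_i)/3. The first 7 digits are (1, 0, 0, 1, 0, 1, 0).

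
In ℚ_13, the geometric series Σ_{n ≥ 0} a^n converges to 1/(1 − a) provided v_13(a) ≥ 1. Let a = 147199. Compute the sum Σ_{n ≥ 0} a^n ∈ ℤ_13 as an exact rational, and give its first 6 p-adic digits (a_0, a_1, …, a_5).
Σ a^n = 1/(1 − a) = -1/147198;  first 6 digits = (1, 0, 0, 2, 5, 0)

v_13(a) = 3 ≥ 1, so the series converges in ℤ_13 to 1/(1 − a) = 1/(1 − 147199) = -1/147198. Expand this rational in ℤ_13: compute digits iteratively via d_i = x_i mod 13, x_{i+1} = (x_i − d_i)/13. The first 6 digits are (1, 0, 0, 2, 5, 0).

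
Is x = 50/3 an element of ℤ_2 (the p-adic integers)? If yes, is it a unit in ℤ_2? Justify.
x ∈ ℤ_2 but not a unit; v_2(x) = 1 > 0

ℤ_2 = {x ∈ ℚ_2 : v_2(x) ≥ 0} and ℤ_2^× = {x ∈ ℤ_2 : v_2(x) = 0}. Here v_2(50/3) = v_2(num) − v_2(den) = 1; compare against these criteria.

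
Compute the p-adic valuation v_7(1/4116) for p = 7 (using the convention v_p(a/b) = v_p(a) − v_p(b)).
v_7(1/4116) = -3

Factor powers of 7 from the numerator and denominator of the reduced fraction: 1 = 7^0 · 1 and 4116 = 7^3 · 12. Apply v_p(a/b) = v_p(a) − v_p(b): v_7(1/4116) = 0 − 3 = -3.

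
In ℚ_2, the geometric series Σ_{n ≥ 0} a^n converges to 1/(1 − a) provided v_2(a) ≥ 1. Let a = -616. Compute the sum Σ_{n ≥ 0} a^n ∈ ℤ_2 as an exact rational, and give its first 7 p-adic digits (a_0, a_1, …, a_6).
Σ a^n = 1/(1 − a) = 1/617;  first 7 digits = (1, 0, 0, 1, 1, 0, 1)

v_2(a) = 3 ≥ 1, so the series converges in ℤ_2 to 1/(1 − a) = 1/(1 − (-616)) = 1/617. Expand this rational in ℤ_2: compute digits iteratively via d_i = x_i mod 2, x_{i+1} = (x_i − d_i)/2. The first 7 digits are (1, 0, 0, 1, 1, 0, 1).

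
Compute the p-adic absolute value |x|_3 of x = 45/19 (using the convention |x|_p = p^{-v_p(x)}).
|45/19|_3 = 1/9

Step 1 — compute v_3(x) by factoring powers of 3 out of the numerator and denominator: v_3(45/19) = 2. Step 2 — apply |x|_p = p^{-v_p(x)} = 3^{-2} = 1/9.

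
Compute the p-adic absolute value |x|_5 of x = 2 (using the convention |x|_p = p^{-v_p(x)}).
|2|_5 = 1

Step 1 — compute v_5(x) by factoring powers of 5 out of the numerator and denominator: v_5(2) = 0. Step 2 — apply |x|_p = p^{-v_p(x)} = 5^{0} = 1.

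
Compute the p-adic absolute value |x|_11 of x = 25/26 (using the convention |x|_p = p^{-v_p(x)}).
|25/26|_11 = 1

Step 1 — compute v_11(x) by factoring powers of 11 out of the numerator and denominator: v_11(25/26) = 0. Step 2 — apply |x|_p = p^{-v_p(x)} = 11^{0} = 1.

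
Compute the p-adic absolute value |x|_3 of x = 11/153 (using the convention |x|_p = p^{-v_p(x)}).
|11/153|_3 = 9

Step 1 — compute v_3(x) by factoring powers of 3 out of the numerator and denominator: v_3(11/153) = -2. Step 2 — apply |x|_p = p^{-v_p(x)} = 3^{2} = 9.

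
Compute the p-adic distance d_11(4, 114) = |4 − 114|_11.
d_11(4, 114) = 1/11

Step 1 — x − y = 4 − 114 = -110. Step 2 — v_11(-110) = 1 (factor: -110 = −(11^1 · 10); the sign does not affect v_p). Step 3 — |x − y|_11 = 11^{-1} = 1/11.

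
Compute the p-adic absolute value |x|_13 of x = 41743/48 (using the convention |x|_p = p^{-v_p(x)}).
|41743/48|_13 = 1/2197

Step 1 — compute v_13(x) by factoring powers of 13 out of the numerator and denominator: v_13(41743/48) = 3. Step 2 — apply |x|_p = p^{-v_p(x)} = 13^{-3} = 1/2197.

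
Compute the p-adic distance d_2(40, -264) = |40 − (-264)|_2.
d_2(40, -264) = 1/16

Step 1 — x − y = 40 − (-264) = 304. Step 2 — v_2(304) = 4 (factor: 304 = (2^4 · 19); the sign does not affect v_p). Step 3 — |x − y|_2 = 2^{-4} = 1/16.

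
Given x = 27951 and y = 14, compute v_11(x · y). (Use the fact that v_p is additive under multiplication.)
v_11(391314) = 3

v_p(x) = 3 (factor: 27951 = 11^3 · 21); v_p(y) = 0 (factor: 14 = 11^0 · 14). Additivity: v_p(xy) = v_p(x) + v_p(y) = 3 + 0 = 3. (Direct check: xy = 391314 = 11^3 · (294).)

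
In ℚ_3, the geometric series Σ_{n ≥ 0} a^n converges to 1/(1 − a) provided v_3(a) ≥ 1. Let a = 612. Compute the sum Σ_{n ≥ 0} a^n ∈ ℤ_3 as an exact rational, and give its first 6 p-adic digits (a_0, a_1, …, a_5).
Σ a^n = 1/(1 − a) = -1/611;  first 6 digits = (1, 0, 2, 1, 2, 1)

v_3(a) = 2 ≥ 1, so the series converges in ℤ_3 to 1/(1 − a) = 1/(1 − 612) = -1/611. Expand this rational in ℤ_3: compute digits iteratively via d_i = x_i mod 3, x_{i+1} = (x_i − d_i)/3. The first 6 digits are (1, 0, 2, 1, 2, 1).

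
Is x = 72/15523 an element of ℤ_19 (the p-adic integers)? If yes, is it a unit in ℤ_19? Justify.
x ∉ ℤ_19 (v_19(x) = -2 < 0)

ℤ_19 = {x ∈ ℚ_19 : v_19(x) ≥ 0} and ℤ_19^× = {x ∈ ℤ_19 : v_19(x) = 0}. Here v_19(72/15523) = v_19(num) − v_19(den) = -2; compare against these criteria.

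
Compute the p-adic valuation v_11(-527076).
v_11(-527076) = 4

v_11(n) is the largest exponent k such that 11^k divides n. Factor out: -527076 = -11^4 · 36. (Sign doesn't affect v_p.) So v_11(-527076) = 4.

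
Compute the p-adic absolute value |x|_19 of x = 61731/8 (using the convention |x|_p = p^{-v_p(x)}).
|61731/8|_19 = 1/6859

Step 1 — compute v_19(x) by factoring powers of 19 out of the numerator and denominator: v_19(61731/8) = 3. Step 2 — apply |x|_p = p^{-v_p(x)} = 19^{-3} = 1/6859.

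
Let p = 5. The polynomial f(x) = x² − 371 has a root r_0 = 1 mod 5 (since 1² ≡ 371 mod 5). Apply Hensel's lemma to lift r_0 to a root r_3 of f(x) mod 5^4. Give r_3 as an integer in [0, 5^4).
r_3 = 136 (mod 625)

Hensel's recurrence: r_{i+1} = r_i − f(r_i)·(f′(r_i))^{-1} mod 5^{i+2}, with f′(x) = 2x. Iterate:
  r_0 = 1 (mod 5)
  r_1 = 11 (mod 25)
  r_2 = 11 (mod 125)
  r_3 = 136 (mod 625)
Final: r_3 = 136, and one checks f(r_3) ≡ 0 mod 5^4.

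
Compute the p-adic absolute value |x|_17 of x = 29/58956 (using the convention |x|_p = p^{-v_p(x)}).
|29/58956|_17 = 4913

Step 1 — compute v_17(x) by factoring powers of 17 out of the numerator and denominator: v_17(29/58956) = -3. Step 2 — apply |x|_p = p^{-v_p(x)} = 17^{3} = 4913.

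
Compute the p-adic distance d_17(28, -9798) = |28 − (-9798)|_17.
d_17(28, -9798) = 1/4913

Step 1 — x − y = 28 − (-9798) = 9826. Step 2 — v_17(9826) = 3 (factor: 9826 = (17^3 · 2); the sign does not affect v_p). Step 3 — |x − y|_17 = 17^{-3} = 1/4913.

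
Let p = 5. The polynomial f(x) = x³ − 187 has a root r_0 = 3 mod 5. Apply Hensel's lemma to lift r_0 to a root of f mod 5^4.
r_3 = 283 (mod 625)

Hensel: r_{i+1} = r_i − f(r_i)/f′(r_i) mod 5^{i+2}, where f′(x) = 3x². Iterate:
  r_0 = 3 (mod 5)
  r_1 = 8 (mod 25)
  r_2 = 33 (mod 125)
  r_3 = 283 (mod 625)
Final: r = 283 with f(r) ≡ 0 mod 5^4.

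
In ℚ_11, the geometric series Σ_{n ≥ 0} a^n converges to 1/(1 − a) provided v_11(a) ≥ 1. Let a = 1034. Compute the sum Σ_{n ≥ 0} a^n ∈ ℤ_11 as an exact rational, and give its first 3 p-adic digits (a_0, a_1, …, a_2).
Σ a^n = 1/(1 − a) = -1/1033;  first 3 digits = (1, 6, 0)

v_11(a) = 1 ≥ 1, so the series converges in ℤ_11 to 1/(1 − a) = 1/(1 − 1034) = -1/1033. Expand this rational in ℤ_11: compute digits iteratively via d_i = x_i mod 11, x_{i+1} = (x_i − d_i)/11. The first 3 digits are (1, 6, 0).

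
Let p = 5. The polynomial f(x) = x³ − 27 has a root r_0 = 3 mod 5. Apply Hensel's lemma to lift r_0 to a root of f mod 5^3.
r_2 = 3 (mod 125)

Hensel: r_{i+1} = r_i − f(r_i)/f′(r_i) mod 5^{i+2}, where f′(x) = 3x². Iterate:
  r_0 = 3 (mod 5)
  r_1 = 3 (mod 25)
  r_2 = 3 (mod 125)
Final: r = 3 with f(r) ≡ 0 mod 5^3.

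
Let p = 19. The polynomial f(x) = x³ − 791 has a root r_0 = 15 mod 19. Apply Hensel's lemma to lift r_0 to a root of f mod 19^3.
r_2 = 984 (mod 6859)

Hensel: r_{i+1} = r_i − f(r_i)/f′(r_i) mod 19^{i+2}, where f′(x) = 3x². Iterate:
  r_0 = 15 (mod 19)
  r_1 = 262 (mod 361)
  r_2 = 984 (mod 6859)
Final: r = 984 with f(r) ≡ 0 mod 19^3.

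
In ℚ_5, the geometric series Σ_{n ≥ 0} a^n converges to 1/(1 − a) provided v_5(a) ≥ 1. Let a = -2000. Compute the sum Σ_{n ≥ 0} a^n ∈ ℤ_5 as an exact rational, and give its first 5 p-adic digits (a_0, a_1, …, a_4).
Σ a^n = 1/(1 − a) = 1/2001;  first 5 digits = (1, 0, 0, 4, 1)

v_5(a) = 3 ≥ 1, so the series converges in ℤ_5 to 1/(1 − a) = 1/(1 − (-2000)) = 1/2001. Expand this rational in ℤ_5: compute digits iteratively via d_i = x_i mod 5, x_{i+1} = (x_i − d_i)/5. The first 5 digits are (1, 0, 0, 4, 1).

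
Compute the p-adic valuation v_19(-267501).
v_19(-267501) = 3

v_19(n) is the largest exponent k such that 19^k divides n. Factor out: -267501 = -19^3 · 39. (Sign doesn't affect v_p.) So v_19(-267501) = 3.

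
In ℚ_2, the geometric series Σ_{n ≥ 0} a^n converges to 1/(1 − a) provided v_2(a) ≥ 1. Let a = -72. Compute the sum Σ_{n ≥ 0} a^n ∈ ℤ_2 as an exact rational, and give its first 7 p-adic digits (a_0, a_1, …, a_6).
Σ a^n = 1/(1 − a) = 1/73;  first 7 digits = (1, 0, 0, 1, 1, 1, 1)

v_2(a) = 3 ≥ 1, so the series converges in ℤ_2 to 1/(1 − a) = 1/(1 − (-72)) = 1/73. Expand this rational in ℤ_2: compute digits iteratively via d_i = x_i mod 2, x_{i+1} = (x_i − d_i)/2. The first 7 digits are (1, 0, 0, 1, 1, 1, 1).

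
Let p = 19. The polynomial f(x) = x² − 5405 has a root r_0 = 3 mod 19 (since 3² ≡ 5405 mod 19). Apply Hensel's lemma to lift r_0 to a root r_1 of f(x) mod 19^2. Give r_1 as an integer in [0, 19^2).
r_1 = 60 (mod 361)

Hensel's recurrence: r_{i+1} = r_i − f(r_i)·(f′(r_i))^{-1} mod 19^{i+2}, with f′(x) = 2x. Iterate:
  r_0 = 3 (mod 19)
  r_1 = 60 (mod 361)
Final: r_1 = 60, and one checks f(r_1) ≡ 0 mod 19^2.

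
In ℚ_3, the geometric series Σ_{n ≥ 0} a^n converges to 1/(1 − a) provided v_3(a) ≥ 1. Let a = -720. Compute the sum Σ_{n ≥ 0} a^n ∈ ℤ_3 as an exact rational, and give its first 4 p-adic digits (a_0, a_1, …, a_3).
Σ a^n = 1/(1 − a) = 1/721;  first 4 digits = (1, 0, 1, 0)

v_3(a) = 2 ≥ 1, so the series converges in ℤ_3 to 1/(1 − a) = 1/(1 − (-720)) = 1/721. Expand this rational in ℤ_3: compute digits iteratively via d_i = x_i mod 3, x_{i+1} = (x_i − d_i)/3. The first 4 digits are (1, 0, 1, 0).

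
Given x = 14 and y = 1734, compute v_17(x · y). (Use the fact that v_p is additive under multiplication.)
v_17(24276) = 2

v_p(x) = 0 (factor: 14 = 17^0 · 14); v_p(y) = 2 (factor: 1734 = 17^2 · 6). Additivity: v_p(xy) = v_p(x) + v_p(y) = 0 + 2 = 2. (Direct check: xy = 24276 = 17^2 · (84).)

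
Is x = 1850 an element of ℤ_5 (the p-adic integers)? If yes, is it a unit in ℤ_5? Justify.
x ∈ ℤ_5 but not a unit; v_5(x) = 2 > 0

ℤ_5 = {x ∈ ℚ_5 : v_5(x) ≥ 0} and ℤ_5^× = {x ∈ ℤ_5 : v_5(x) = 0}. Here v_5(1850) = v_5(num) − v_5(den) = 2; compare against these criteria.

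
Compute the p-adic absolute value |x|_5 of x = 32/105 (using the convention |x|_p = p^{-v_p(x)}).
|32/105|_5 = 5

Step 1 — compute v_5(x) by factoring powers of 5 out of the numerator and denominator: v_5(32/105) = -1. Step 2 — apply |x|_p = p^{-v_p(x)} = 5^{1} = 5.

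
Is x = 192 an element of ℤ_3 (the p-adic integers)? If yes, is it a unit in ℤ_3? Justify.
x ∈ ℤ_3 but not a unit; v_3(x) = 1 > 0

ℤ_3 = {x ∈ ℚ_3 : v_3(x) ≥ 0} and ℤ_3^× = {x ∈ ℤ_3 : v_3(x) = 0}. Here v_3(192) = v_3(num) − v_3(den) = 1; compare against these criteria.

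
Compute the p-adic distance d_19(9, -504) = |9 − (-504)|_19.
d_19(9, -504) = 1/19

Step 1 — x − y = 9 − (-504) = 513. Step 2 — v_19(513) = 1 (factor: 513 = (19^1 · 27); the sign does not affect v_p). Step 3 — |x − y|_19 = 19^{-1} = 1/19.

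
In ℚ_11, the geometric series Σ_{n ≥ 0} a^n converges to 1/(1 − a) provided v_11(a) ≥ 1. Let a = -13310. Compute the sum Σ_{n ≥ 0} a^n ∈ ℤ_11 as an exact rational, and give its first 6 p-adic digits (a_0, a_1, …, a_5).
Σ a^n = 1/(1 − a) = 1/13311;  first 6 digits = (1, 0, 0, 1, 10, 10)

v_11(a) = 3 ≥ 1, so the series converges in ℤ_11 to 1/(1 − a) = 1/(1 − (-13310)) = 1/13311. Expand this rational in ℤ_11: compute digits iteratively via d_i = x_i mod 11, x_{i+1} = (x_i − d_i)/11. The first 6 digits are (1, 0, 0, 1, 10, 10).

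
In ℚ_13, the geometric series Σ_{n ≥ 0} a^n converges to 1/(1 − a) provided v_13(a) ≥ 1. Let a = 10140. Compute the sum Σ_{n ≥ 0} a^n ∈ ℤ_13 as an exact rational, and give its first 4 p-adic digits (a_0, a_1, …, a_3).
Σ a^n = 1/(1 − a) = -1/10139;  first 4 digits = (1, 0, 8, 4)

v_13(a) = 2 ≥ 1, so the series converges in ℤ_13 to 1/(1 − a) = 1/(1 − 10140) = -1/10139. Expand this rational in ℤ_13: compute digits iteratively via d_i = x_i mod 13, x_{i+1} = (x_i − d_i)/13. The first 4 digits are (1, 0, 8, 4).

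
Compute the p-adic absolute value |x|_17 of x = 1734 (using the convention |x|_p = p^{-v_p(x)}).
|1734|_17 = 1/289

Step 1 — compute v_17(x) by factoring powers of 17 out of the numerator and denominator: v_17(1734) = 2. Step 2 — apply |x|_p = p^{-v_p(x)} = 17^{-2} = 1/289.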